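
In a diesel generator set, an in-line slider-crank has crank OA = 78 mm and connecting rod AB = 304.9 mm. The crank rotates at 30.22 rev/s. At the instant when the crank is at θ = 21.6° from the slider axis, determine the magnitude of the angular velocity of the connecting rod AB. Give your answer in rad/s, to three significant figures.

45.4

ω = 189.9 rad/s (converted from 30.22 rev/s).
The rod makes angle φ with the slider axis where L sinφ = r sinθ; differentiating, L cosφ·φ̇ = r ω cosθ.
L cosφ = √(L² − r² sin²θ) = 0.30354 m.
|ω_rod| = r ω |cosθ| / √(L² − r² sin²θ) = 0.078·189.9·0.92978/0.30354 = 45.365 rad/s.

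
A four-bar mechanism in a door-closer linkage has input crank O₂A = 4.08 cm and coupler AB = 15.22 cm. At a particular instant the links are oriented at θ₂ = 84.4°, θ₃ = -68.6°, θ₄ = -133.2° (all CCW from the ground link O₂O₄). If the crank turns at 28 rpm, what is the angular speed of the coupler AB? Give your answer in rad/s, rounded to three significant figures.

0.531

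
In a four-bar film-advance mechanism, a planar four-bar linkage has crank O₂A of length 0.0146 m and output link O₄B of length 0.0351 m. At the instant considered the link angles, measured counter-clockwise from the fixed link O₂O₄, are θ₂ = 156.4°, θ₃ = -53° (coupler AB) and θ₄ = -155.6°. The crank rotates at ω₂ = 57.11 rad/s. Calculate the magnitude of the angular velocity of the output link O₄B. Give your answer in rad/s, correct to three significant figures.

11.9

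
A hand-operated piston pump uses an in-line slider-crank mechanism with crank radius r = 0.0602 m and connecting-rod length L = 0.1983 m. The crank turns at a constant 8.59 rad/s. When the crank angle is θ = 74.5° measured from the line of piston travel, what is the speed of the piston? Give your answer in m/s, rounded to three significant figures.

0.541

ω = 8.59 rad/s
For an in-line slider-crank, x = r cosθ + √(L² − r² sin²θ), so v = −rω sinθ·[1 + r cosθ/√(L² − r² sin²θ)].
With r = 0.0602 m, L = 0.1983 m, θ = 74.5°: √(L² − r² sin²θ) = 0.18963 m.
v = −0.0602·8.59·0.96363·[1 + 0.0602·0.26724/0.18963] = -0.54059 m/s.
|v| = 0.54059 m/s.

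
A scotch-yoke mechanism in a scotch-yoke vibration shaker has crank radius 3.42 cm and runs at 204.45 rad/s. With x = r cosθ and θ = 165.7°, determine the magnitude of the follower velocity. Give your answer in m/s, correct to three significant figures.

ω = 204.4 rad/s
x = r cosθ ⇒ ẋ = −rω sinθ.
|v| = rω|sinθ| = 0.0342·204.4·|sin 165.7°| = 1.7271 m/s.

1.73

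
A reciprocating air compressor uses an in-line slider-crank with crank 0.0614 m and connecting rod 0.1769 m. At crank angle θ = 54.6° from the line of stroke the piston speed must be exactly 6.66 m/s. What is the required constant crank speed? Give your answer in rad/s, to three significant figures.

110

For an in-line slider-crank, |v_piston| = rω|sinθ|·[1 + r cosθ/√(L² − r² sin²θ)].
With r = 0.0614 m, L = 0.1769 m, θ = 54.6°: the bracketed kinematic factor |dx/dθ| = 0.06054 m.
ω = v/|dx/dθ| = 6.66/0.06054 = 110.01 rad/s.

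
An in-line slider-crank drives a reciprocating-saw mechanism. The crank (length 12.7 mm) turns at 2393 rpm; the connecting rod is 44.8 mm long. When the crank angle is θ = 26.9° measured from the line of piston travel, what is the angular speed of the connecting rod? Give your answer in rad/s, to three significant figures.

ω = 250.6 rad/s (converted from 2393 rpm).
The rod makes angle φ with the slider axis where L sinφ = r sinθ; differentiating, L cosφ·φ̇ = r ω cosθ.
L cosφ = √(L² − r² sin²θ) = 0.04443 m.
|ω_rod| = r ω |cosθ| / √(L² − r² sin²θ) = 0.0127·250.6·0.89180/0.04443 = 63.88 rad/s.

63.9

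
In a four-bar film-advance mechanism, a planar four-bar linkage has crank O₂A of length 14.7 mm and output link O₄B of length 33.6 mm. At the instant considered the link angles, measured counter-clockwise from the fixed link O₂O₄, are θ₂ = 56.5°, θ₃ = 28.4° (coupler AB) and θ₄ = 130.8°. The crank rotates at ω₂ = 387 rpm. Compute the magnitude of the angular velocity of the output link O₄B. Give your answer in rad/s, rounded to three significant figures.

8.55

ω₂ = 40.53 rad/s (from 387 rpm).
Differentiating the loop-closure r₂e^{iθ₂}+r₃e^{iθ₃}=r₁+r₄e^{iθ₄} gives r₂ω₂e^{iθ₂}+r₃ω₃e^{iθ₃}=r₄ω₄e^{iθ₄}.
Eliminating the other unknown: ω₄ = r₂ω₂ sin(θ₂−θ₃) / [r₄ sin(θ₄−θ₃)].
Numerator sine = +0.47101; denominator sine = +0.97667.
Result = 0.0147·40.53·(+0.47101) / (0.0336·(+0.97667)) = +8.5507 rad/s; magnitude 8.5507 rad/s.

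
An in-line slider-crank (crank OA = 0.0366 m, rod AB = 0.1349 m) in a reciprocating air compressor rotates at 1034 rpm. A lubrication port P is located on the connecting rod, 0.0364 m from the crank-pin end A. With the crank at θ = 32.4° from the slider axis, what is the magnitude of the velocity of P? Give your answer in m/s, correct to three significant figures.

ω = 108.3 rad/s.  Crank-pin speed |V_A| = rω = 3.9631 m/s, perpendicular to OA.
Rod angle: sinφ = −(r/L) sinθ ⇒ φ = -8.359°; ω_rod = −rω cosθ/√(L²−r²sin²θ) = -25.071 rad/s.
V_P = V_A + ω_rod × AP, with AP = 0.0364 m along the rod.
Components: V_Px = −rω sinθ − a·ω_rod·sinφ = -2.2562 m/s;  V_Py = rω cosθ + a·ω_rod·cosφ = +2.4432 m/s.
|V_P| = √(V_Px² + V_Py²) = 3.3256 m/s.

3.33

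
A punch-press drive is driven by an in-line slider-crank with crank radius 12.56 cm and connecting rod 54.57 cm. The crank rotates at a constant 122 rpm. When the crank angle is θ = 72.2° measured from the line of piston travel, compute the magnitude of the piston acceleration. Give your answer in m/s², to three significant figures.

ω = 2π·122/60 = 12.78 rad/s
x(θ) = r cosθ + √(L² − r² sin²θ); with ω constant, a = ω²·d²x/dθ².
d²x/dθ² = −r cosθ − r²(cos2θ)/√u − r⁴ sin²2θ/(4u^{3/2}),  u = L² − r² sin²θ = 0.283487 m².
Substituting r = 0.1256 m, L = 0.5457 m, θ = 72.2°: d²x/dθ² = -0.014444 m.
a = ω²·d²x/dθ² = (12.78)²·(-0.014444) = -2.3576 m/s²;  |a| = 2.3576 m/s².

2.36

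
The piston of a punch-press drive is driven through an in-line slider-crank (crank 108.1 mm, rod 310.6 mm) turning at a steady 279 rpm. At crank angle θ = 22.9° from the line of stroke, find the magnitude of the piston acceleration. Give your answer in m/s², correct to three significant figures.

108

ω = 2π·279/60 = 29.22 rad/s
x(θ) = r cosθ + √(L² − r² sin²θ); with ω constant, a = ω²·d²x/dθ².
d²x/dθ² = −r cosθ − r²(cos2θ)/√u − r⁴ sin²2θ/(4u^{3/2}),  u = L² − r² sin²θ = 0.094703 m².
Substituting r = 0.1081 m, L = 0.3106 m, θ = 22.9°: d²x/dθ² = -0.12666 m.
a = ω²·d²x/dθ² = (29.22)²·(-0.12666) = -108.12 m/s²;  |a| = 108.12 m/s².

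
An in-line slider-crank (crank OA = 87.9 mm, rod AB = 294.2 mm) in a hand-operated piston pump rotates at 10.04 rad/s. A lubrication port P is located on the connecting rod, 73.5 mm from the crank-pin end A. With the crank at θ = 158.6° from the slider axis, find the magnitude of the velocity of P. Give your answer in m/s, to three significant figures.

0.685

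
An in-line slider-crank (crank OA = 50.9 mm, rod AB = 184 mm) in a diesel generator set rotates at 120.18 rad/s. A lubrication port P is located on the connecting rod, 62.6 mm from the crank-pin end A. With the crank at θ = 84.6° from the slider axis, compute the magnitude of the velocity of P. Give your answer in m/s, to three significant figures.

6.16

ω = 120.2 rad/s.  Crank-pin speed |V_A| = rω = 6.1172 m/s, perpendicular to OA.
Rod angle: sinφ = −(r/L) sinθ ⇒ φ = -15.986°; ω_rod = −rω cosθ/√(L²−r²sin²θ) = -3.2545 rad/s.
V_P = V_A + ω_rod × AP, with AP = 0.0626 m along the rod.
Components: V_Px = −rω sinθ − a·ω_rod·sinφ = -6.1461 m/s;  V_Py = rω cosθ + a·ω_rod·cosφ = +0.37982 m/s.
|V_P| = √(V_Px² + V_Py²) = 6.1578 m/s.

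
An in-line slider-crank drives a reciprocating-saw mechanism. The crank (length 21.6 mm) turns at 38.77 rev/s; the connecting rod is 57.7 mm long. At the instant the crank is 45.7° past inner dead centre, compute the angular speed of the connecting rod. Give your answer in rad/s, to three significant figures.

66.1

ω = 243.6 rad/s (converted from 38.77 rev/s).
The rod makes angle φ with the slider axis where L sinφ = r sinθ; differentiating, L cosφ·φ̇ = r ω cosθ.
L cosφ = √(L² − r² sin²θ) = 0.055591 m.
|ω_rod| = r ω |cosθ| / √(L² − r² sin²θ) = 0.0216·243.6·0.69842/0.055591 = 66.106 rad/s.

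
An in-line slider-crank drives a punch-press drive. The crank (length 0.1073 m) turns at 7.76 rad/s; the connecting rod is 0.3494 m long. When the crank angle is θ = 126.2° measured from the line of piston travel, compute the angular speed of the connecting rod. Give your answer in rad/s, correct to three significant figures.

1.45

ω = 7.76 rad/s
The rod makes angle φ with the slider axis where L sinφ = r sinθ; differentiating, L cosφ·φ̇ = r ω cosθ.
L cosφ = √(L² − r² sin²θ) = 0.3385 m.
|ω_rod| = r ω |cosθ| / √(L² − r² sin²θ) = 0.1073·7.76·0.59061/0.3385 = 1.4528 rad/s.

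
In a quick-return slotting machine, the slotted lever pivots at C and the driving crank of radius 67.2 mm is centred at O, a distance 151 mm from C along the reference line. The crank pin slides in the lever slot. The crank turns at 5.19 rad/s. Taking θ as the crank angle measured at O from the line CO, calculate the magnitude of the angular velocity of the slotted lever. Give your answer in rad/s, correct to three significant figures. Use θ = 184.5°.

4.10

ω = 5.19 rad/s
Crank pin A relative to C: A = (d + r cosθ, r sinθ); lever angle φ = atan2(r sinθ, d + r cosθ).
Differentiating tanφ: φ̇ = rω(d cosθ + r)/(d² + r² + 2dr cosθ).
d² + r² + 2dr cosθ = |CA|² = 0.007085 m²;  d cosθ + r = -0.083335 m.
|ω_lever| = |0.0672·5.19·-0.083335| / 0.007085 = 4.1022 rad/s.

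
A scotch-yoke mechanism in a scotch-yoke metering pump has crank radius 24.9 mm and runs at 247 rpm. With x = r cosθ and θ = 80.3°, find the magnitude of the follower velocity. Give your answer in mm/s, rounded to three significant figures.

635

ω = 25.87 rad/s (from 247 rpm).
x = r cosθ ⇒ ẋ = −rω sinθ.
|v| = rω|sinθ| = 0.0249·25.87·|sin 80.3°| = 0.63485 m/s = 634.85 mm/s.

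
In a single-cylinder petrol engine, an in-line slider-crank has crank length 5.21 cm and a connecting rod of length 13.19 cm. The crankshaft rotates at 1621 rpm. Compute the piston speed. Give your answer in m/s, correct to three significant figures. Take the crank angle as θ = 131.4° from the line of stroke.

4.82

ω = 2π·1621/60 = 169.8 rad/s
For an in-line slider-crank, x = r cosθ + √(L² − r² sin²θ), so v = −rω sinθ·[1 + r cosθ/√(L² − r² sin²θ)].
With r = 0.0521 m, L = 0.1319 m, θ = 131.4°: √(L² − r² sin²θ) = 0.12598 m.
v = −0.0521·169.8·0.75011·[1 + 0.0521·-0.66131/0.12598] = -4.8196 m/s.
|v| = 4.8196 m/s.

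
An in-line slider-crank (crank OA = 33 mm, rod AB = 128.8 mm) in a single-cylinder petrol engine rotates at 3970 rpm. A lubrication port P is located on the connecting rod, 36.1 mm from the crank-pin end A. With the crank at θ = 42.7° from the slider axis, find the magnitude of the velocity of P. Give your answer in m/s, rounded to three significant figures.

12.2

ω = 415.7 rad/s.  Crank-pin speed |V_A| = rω = 13.719 m/s, perpendicular to OA.
Rod angle: sinφ = −(r/L) sinθ ⇒ φ = -10.006°; ω_rod = −rω cosθ/√(L²−r²sin²θ) = -79.49 rad/s.
V_P = V_A + ω_rod × AP, with AP = 0.0361 m along the rod.
Components: V_Px = −rω sinθ − a·ω_rod·sinφ = -9.8025 m/s;  V_Py = rω cosθ + a·ω_rod·cosφ = +7.2566 m/s.
|V_P| = √(V_Px² + V_Py²) = 12.196 m/s.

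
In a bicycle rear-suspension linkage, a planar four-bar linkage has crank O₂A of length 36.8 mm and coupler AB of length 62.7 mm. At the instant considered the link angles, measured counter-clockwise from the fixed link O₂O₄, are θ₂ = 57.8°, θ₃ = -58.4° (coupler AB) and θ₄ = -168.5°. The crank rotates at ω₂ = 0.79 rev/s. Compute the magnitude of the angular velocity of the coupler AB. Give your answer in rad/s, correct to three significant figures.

ω₂ = 4.964 rad/s (from 0.79 rev/s).
Differentiating the loop-closure r₂e^{iθ₂}+r₃e^{iθ₃}=r₁+r₄e^{iθ₄} gives r₂ω₂e^{iθ₂}+r₃ω₃e^{iθ₃}=r₄ω₄e^{iθ₄}.
Eliminating the other unknown: ω₃ = r₂ω₂ sin(θ₄−θ₂) / [r₃ sin(θ₃−θ₄)].
Numerator sine = +0.72297; denominator sine = +0.93909.
Result = 0.0368·4.964·(+0.72297) / (0.0627·(+0.93909)) = +2.2428 rad/s; magnitude 2.2428 rad/s.

2.24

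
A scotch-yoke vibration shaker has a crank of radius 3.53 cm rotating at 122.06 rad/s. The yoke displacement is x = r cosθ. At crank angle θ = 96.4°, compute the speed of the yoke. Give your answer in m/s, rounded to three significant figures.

4.28

ω = 122.1 rad/s
x = r cosθ ⇒ ẋ = −rω sinθ.
|v| = rω|sinθ| = 0.0353·122.1·|sin 96.4°| = 4.2819 m/s.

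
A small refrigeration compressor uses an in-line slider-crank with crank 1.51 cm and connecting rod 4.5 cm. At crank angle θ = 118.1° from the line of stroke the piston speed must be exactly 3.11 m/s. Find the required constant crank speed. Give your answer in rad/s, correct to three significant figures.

280

For an in-line slider-crank, |v_piston| = rω|sinθ|·[1 + r cosθ/√(L² − r² sin²θ)].
With r = 0.0151 m, L = 0.045 m, θ = 118.1°: the bracketed kinematic factor |dx/dθ| = 0.011116 m.
ω = v/|dx/dθ| = 3.11/0.011116 = 279.77 rad/s.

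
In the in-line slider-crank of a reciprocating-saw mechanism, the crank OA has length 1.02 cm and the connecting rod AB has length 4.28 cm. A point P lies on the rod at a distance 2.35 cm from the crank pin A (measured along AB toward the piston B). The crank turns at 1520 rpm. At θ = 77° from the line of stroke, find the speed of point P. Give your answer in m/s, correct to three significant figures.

1.64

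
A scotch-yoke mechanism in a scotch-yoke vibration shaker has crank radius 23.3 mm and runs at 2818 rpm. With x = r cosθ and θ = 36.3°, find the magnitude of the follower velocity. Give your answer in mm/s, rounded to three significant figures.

4070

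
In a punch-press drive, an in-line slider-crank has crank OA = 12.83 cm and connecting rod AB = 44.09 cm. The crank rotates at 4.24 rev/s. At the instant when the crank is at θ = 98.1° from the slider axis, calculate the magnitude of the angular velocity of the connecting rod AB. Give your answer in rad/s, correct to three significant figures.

ω = 26.64 rad/s (converted from 4.24 rev/s).
The rod makes angle φ with the slider axis where L sinφ = r sinθ; differentiating, L cosφ·φ̇ = r ω cosθ.
L cosφ = √(L² − r² sin²θ) = 0.42221 m.
|ω_rod| = r ω |cosθ| / √(L² − r² sin²θ) = 0.1283·26.64·0.14090/0.42221 = 1.1407 rad/s.

1.14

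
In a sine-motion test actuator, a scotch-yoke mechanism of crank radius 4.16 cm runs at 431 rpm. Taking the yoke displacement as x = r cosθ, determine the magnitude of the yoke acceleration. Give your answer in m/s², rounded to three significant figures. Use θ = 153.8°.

ω = 45.13 rad/s (from 431 rpm).
x = r cosθ ⇒ ẍ = −rω² cosθ (ω constant).
|a| = rω²|cosθ| = 0.0416·(45.13)²·|cos 153.8°| = 76.037 m/s².

76.0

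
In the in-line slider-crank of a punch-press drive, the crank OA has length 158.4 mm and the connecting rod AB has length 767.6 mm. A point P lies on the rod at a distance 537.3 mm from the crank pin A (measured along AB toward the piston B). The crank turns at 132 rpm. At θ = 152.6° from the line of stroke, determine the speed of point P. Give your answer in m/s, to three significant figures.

ω = 13.82 rad/s.  Crank-pin speed |V_A| = rω = 2.1896 m/s, perpendicular to OA.
Rod angle: sinφ = −(r/L) sinθ ⇒ φ = -5.449°; ω_rod = −rω cosθ/√(L²−r²sin²θ) = +2.544 rad/s.
V_P = V_A + ω_rod × AP, with AP = 0.5373 m along the rod.
Components: V_Px = −rω sinθ − a·ω_rod·sinφ = -0.87783 m/s;  V_Py = rω cosθ + a·ω_rod·cosφ = -0.58323 m/s.
|V_P| = √(V_Px² + V_Py²) = 1.0539 m/s.

1.05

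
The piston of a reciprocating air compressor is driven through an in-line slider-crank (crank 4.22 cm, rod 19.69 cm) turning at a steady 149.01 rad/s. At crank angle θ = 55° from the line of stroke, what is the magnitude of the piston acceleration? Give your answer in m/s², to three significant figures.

ω = 149 rad/s
x(θ) = r cosθ + √(L² − r² sin²θ); with ω constant, a = ω²·d²x/dθ².
d²x/dθ² = −r cosθ − r²(cos2θ)/√u − r⁴ sin²2θ/(4u^{3/2}),  u = L² − r² sin²θ = 0.0375746 m².
Substituting r = 0.0422 m, L = 0.1969 m, θ = 55°: d²x/dθ² = -0.021159 m.
a = ω²·d²x/dθ² = (149)²·(-0.021159) = -469.81 m/s²;  |a| = 469.81 m/s².

470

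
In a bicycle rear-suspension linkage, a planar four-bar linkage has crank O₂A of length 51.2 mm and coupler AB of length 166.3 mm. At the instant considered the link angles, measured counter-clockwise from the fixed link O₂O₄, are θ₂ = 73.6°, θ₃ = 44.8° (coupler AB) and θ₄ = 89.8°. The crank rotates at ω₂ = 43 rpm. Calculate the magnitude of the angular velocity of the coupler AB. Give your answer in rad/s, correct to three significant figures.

ω₂ = 4.503 rad/s (from 43 rpm).
Differentiating the loop-closure r₂e^{iθ₂}+r₃e^{iθ₃}=r₁+r₄e^{iθ₄} gives r₂ω₂e^{iθ₂}+r₃ω₃e^{iθ₃}=r₄ω₄e^{iθ₄}.
Eliminating the other unknown: ω₃ = r₂ω₂ sin(θ₄−θ₂) / [r₃ sin(θ₃−θ₄)].
Numerator sine = +0.27899; denominator sine = -0.70711.
Result = 0.0512·4.503·(+0.27899) / (0.1663·(-0.70711)) = -0.54699 rad/s; magnitude 0.54699 rad/s.

0.547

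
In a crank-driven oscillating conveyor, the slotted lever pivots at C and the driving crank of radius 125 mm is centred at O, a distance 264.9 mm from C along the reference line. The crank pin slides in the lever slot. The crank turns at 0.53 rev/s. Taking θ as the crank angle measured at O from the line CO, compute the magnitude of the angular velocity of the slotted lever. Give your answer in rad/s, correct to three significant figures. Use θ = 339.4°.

1.05

ω = 3.33 rad/s (from 0.53 rev/s).
Crank pin A relative to C: A = (d + r cosθ, r sinθ); lever angle φ = atan2(r sinθ, d + r cosθ).
Differentiating tanφ: φ̇ = rω(d cosθ + r)/(d² + r² + 2dr cosθ).
d² + r² + 2dr cosθ = |CA|² = 0.147788 m²;  d cosθ + r = +0.37296 m.
|ω_lever| = |0.125·3.33·+0.37296| / 0.147788 = 1.0505 rad/s.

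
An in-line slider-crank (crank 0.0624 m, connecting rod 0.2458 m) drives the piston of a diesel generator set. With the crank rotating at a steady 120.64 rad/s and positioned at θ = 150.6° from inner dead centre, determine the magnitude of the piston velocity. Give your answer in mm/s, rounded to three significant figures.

ω = 120.6 rad/s
For an in-line slider-crank, x = r cosθ + √(L² − r² sin²θ), so v = −rω sinθ·[1 + r cosθ/√(L² − r² sin²θ)].
With r = 0.0624 m, L = 0.2458 m, θ = 150.6°: √(L² − r² sin²θ) = 0.24388 m.
v = −0.0624·120.6·0.49090·[1 + 0.0624·-0.87121/0.24388] = -2.8717 m/s.
|v| = 2.8717 m/s = 2871.7 mm/s.

2870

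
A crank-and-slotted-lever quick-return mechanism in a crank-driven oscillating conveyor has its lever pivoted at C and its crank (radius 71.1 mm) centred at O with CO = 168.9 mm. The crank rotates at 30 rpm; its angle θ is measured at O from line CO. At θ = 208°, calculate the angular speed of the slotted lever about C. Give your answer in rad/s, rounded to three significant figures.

ω = 3.142 rad/s (from 30 rpm).
Crank pin A relative to C: A = (d + r cosθ, r sinθ); lever angle φ = atan2(r sinθ, d + r cosθ).
Differentiating tanφ: φ̇ = rω(d cosθ + r)/(d² + r² + 2dr cosθ).
d² + r² + 2dr cosθ = |CA|² = 0.0123762 m²;  d cosθ + r = -0.07803 m.
|ω_lever| = |0.0711·3.142·-0.07803| / 0.0123762 = 1.4083 rad/s.

1.41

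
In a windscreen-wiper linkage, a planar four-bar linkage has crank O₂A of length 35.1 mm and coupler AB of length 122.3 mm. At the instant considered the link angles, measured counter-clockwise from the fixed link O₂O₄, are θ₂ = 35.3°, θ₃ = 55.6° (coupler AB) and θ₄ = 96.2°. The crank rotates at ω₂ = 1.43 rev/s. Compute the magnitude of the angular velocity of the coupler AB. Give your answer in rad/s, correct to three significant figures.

ω₂ = 8.985 rad/s (from 1.43 rev/s).
Differentiating the loop-closure r₂e^{iθ₂}+r₃e^{iθ₃}=r₁+r₄e^{iθ₄} gives r₂ω₂e^{iθ₂}+r₃ω₃e^{iθ₃}=r₄ω₄e^{iθ₄}.
Eliminating the other unknown: ω₃ = r₂ω₂ sin(θ₄−θ₂) / [r₃ sin(θ₃−θ₄)].
Numerator sine = +0.87377; denominator sine = -0.65077.
Result = 0.0351·8.985·(+0.87377) / (0.1223·(-0.65077)) = -3.4623 rad/s; magnitude 3.4623 rad/s.

3.46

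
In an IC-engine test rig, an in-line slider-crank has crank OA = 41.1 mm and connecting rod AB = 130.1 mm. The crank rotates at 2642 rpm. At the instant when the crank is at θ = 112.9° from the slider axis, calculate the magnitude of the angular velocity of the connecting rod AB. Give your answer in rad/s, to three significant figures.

35.5

ω = 276.7 rad/s (converted from 2642 rpm).
The rod makes angle φ with the slider axis where L sinφ = r sinθ; differentiating, L cosφ·φ̇ = r ω cosθ.
L cosφ = √(L² − r² sin²θ) = 0.12447 m.
|ω_rod| = r ω |cosθ| / √(L² − r² sin²θ) = 0.0411·276.7·0.38912/0.12447 = 35.549 rad/s.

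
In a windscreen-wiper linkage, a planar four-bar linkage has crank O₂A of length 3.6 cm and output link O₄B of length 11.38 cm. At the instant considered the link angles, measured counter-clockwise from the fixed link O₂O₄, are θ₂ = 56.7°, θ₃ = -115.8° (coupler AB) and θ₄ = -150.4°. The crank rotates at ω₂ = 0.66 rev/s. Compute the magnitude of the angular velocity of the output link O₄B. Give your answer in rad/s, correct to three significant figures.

ω₂ = 4.147 rad/s (from 0.66 rev/s).
Differentiating the loop-closure r₂e^{iθ₂}+r₃e^{iθ₃}=r₁+r₄e^{iθ₄} gives r₂ω₂e^{iθ₂}+r₃ω₃e^{iθ₃}=r₄ω₄e^{iθ₄}.
Eliminating the other unknown: ω₄ = r₂ω₂ sin(θ₂−θ₃) / [r₄ sin(θ₄−θ₃)].
Numerator sine = +0.13053; denominator sine = -0.56784.
Result = 0.036·4.147·(+0.13053) / (0.1138·(-0.56784)) = -0.30155 rad/s; magnitude 0.30155 rad/s.

0.302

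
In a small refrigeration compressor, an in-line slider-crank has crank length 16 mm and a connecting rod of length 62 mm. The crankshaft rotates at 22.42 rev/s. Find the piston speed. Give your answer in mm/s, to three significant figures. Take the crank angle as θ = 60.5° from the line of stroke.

ω = 2π·22.4 = 140.9 rad/s
For an in-line slider-crank, x = r cosθ + √(L² − r² sin²θ), so v = −rω sinθ·[1 + r cosθ/√(L² − r² sin²θ)].
With r = 0.016 m, L = 0.062 m, θ = 60.5°: √(L² − r² sin²θ) = 0.060416 m.
v = −0.016·140.9·0.87036·[1 + 0.016·0.49242/0.060416] = -2.2175 m/s.
|v| = 2.2175 m/s = 2217.5 mm/s.

2220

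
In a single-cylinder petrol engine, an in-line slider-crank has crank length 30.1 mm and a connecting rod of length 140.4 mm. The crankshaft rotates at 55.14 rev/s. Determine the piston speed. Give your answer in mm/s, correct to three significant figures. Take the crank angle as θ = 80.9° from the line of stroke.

10700

ω = 2π·55.1 = 346.5 rad/s
For an in-line slider-crank, x = r cosθ + √(L² − r² sin²θ), so v = −rω sinθ·[1 + r cosθ/√(L² − r² sin²θ)].
With r = 0.0301 m, L = 0.1404 m, θ = 80.9°: √(L² − r² sin²θ) = 0.13722 m.
v = −0.0301·346.5·0.98741·[1 + 0.0301·0.15816/0.13722] = -10.654 m/s.
|v| = 10.654 m/s = 10654 mm/s.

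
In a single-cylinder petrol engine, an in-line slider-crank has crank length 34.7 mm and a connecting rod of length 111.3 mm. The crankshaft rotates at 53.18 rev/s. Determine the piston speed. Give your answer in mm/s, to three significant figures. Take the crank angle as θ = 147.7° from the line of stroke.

ω = 2π·53.2 = 334.1 rad/s
For an in-line slider-crank, x = r cosθ + √(L² − r² sin²θ), so v = −rω sinθ·[1 + r cosθ/√(L² − r² sin²θ)].
With r = 0.0347 m, L = 0.1113 m, θ = 147.7°: √(L² − r² sin²θ) = 0.10974 m.
v = −0.0347·334.1·0.53435·[1 + 0.0347·-0.84526/0.10974] = -4.5398 m/s.
|v| = 4.5398 m/s = 4539.8 mm/s.

4540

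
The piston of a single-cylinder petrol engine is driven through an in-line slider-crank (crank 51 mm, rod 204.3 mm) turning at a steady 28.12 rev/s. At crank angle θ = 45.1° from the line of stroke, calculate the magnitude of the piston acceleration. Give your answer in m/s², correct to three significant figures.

ω = 2π·28.1 = 176.7 rad/s
x(θ) = r cosθ + √(L² − r² sin²θ); with ω constant, a = ω²·d²x/dθ².
d²x/dθ² = −r cosθ − r²(cos2θ)/√u − r⁴ sin²2θ/(4u^{3/2}),  u = L² − r² sin²θ = 0.0404335 m².
Substituting r = 0.051 m, L = 0.2043 m, θ = 45.1°: d²x/dθ² = -0.036162 m.
a = ω²·d²x/dθ² = (176.7)²·(-0.036162) = -1128.9 m/s²;  |a| = 1128.9 m/s².

1130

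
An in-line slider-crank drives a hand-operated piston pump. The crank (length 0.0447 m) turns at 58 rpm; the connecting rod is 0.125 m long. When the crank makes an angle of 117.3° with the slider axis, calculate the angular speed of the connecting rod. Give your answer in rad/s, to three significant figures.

ω = 6.074 rad/s (converted from 58 rpm).
The rod makes angle φ with the slider axis where L sinφ = r sinθ; differentiating, L cosφ·φ̇ = r ω cosθ.
L cosφ = √(L² − r² sin²θ) = 0.11852 m.
|ω_rod| = r ω |cosθ| / √(L² − r² sin²θ) = 0.0447·6.074·0.45865/0.11852 = 1.0506 rad/s.

1.05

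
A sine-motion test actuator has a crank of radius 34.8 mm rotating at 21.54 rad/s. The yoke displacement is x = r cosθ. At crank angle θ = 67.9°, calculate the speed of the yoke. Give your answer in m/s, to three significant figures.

0.695

ω = 21.54 rad/s
x = r cosθ ⇒ ẋ = −rω sinθ.
|v| = rω|sinθ| = 0.0348·21.54·|sin 67.9°| = 0.69452 m/s.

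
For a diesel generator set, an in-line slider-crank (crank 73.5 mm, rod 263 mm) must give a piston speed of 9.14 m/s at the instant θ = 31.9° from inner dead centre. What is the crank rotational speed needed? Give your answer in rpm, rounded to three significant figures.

1810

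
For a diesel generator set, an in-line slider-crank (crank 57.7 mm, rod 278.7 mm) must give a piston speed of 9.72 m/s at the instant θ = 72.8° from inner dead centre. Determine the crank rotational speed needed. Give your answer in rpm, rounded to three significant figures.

For an in-line slider-crank, |v_piston| = rω|sinθ|·[1 + r cosθ/√(L² − r² sin²θ)].
With r = 0.0577 m, L = 0.2787 m, θ = 72.8°: the bracketed kinematic factor |dx/dθ| = 0.058562 m.
ω = v/|dx/dθ| = 9.72/0.058562 = 165.98 rad/s.
N = 60ω/(2π) = 1585 rpm.

1580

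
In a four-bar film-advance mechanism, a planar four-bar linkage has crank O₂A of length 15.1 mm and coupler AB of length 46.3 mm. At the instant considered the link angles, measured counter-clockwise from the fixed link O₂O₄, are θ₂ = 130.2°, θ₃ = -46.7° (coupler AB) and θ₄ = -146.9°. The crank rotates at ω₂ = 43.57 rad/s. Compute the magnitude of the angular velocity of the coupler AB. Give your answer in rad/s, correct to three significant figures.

14.3

ω₂ = 43.57 rad/s
Differentiating the loop-closure r₂e^{iθ₂}+r₃e^{iθ₃}=r₁+r₄e^{iθ₄} gives r₂ω₂e^{iθ₂}+r₃ω₃e^{iθ₃}=r₄ω₄e^{iθ₄}.
Eliminating the other unknown: ω₃ = r₂ω₂ sin(θ₄−θ₂) / [r₃ sin(θ₃−θ₄)].
Numerator sine = +0.99233; denominator sine = +0.98420.
Result = 0.0151·43.57·(+0.99233) / (0.0463·(+0.98420)) = +14.327 rad/s; magnitude 14.327 rad/s.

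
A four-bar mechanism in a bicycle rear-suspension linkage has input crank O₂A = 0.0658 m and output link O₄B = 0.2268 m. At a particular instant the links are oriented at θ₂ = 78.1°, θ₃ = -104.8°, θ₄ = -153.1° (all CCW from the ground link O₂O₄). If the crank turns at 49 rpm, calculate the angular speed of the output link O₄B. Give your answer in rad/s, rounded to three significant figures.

ω₂ = 5.131 rad/s (from 49 rpm).
Differentiating the loop-closure r₂e^{iθ₂}+r₃e^{iθ₃}=r₁+r₄e^{iθ₄} gives r₂ω₂e^{iθ₂}+r₃ω₃e^{iθ₃}=r₄ω₄e^{iθ₄}.
Eliminating the other unknown: ω₄ = r₂ω₂ sin(θ₂−θ₃) / [r₄ sin(θ₄−θ₃)].
Numerator sine = -0.05059; denominator sine = -0.74664.
Result = 0.0658·5.131·(-0.05059) / (0.2268·(-0.74664)) = +0.10088 rad/s; magnitude 0.10088 rad/s.

0.101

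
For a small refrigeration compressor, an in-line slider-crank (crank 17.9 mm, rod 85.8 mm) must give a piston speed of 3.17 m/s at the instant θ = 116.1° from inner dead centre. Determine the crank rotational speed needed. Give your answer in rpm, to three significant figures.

2080

For an in-line slider-crank, |v_piston| = rω|sinθ|·[1 + r cosθ/√(L² − r² sin²θ)].
With r = 0.0179 m, L = 0.0858 m, θ = 116.1°: the bracketed kinematic factor |dx/dθ| = 0.014573 m.
ω = v/|dx/dθ| = 3.17/0.014573 = 217.53 rad/s.
N = 60ω/(2π) = 2077.3 rpm.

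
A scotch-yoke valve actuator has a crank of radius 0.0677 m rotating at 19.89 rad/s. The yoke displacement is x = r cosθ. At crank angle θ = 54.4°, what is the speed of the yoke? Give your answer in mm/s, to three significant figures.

ω = 19.89 rad/s
x = r cosθ ⇒ ẋ = −rω sinθ.
|v| = rω|sinθ| = 0.0677·19.89·|sin 54.4°| = 1.0949 m/s = 1094.9 mm/s.

1090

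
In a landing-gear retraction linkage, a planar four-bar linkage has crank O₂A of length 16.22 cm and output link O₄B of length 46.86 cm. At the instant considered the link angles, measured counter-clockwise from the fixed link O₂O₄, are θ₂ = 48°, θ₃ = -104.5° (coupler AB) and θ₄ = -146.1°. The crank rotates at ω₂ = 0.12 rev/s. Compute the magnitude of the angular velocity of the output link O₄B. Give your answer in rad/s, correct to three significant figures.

0.182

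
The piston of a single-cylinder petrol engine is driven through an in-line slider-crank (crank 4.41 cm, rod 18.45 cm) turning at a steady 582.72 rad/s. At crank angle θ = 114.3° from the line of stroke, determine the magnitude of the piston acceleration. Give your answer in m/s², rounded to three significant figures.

ω = 582.7 rad/s
x(θ) = r cosθ + √(L² − r² sin²θ); with ω constant, a = ω²·d²x/dθ².
d²x/dθ² = −r cosθ − r²(cos2θ)/√u − r⁴ sin²2θ/(4u^{3/2}),  u = L² − r² sin²θ = 0.0324248 m².
Substituting r = 0.0441 m, L = 0.1845 m, θ = 114.3°: d²x/dθ² = +0.025199 m.
a = ω²·d²x/dθ² = (582.7)²·(+0.025199) = +8556.7 m/s²;  |a| = 8556.7 m/s².

8560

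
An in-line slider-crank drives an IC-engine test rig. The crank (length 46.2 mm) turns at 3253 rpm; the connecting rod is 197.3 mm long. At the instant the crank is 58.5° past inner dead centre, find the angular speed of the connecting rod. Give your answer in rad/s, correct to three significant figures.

42.5

ω = 340.7 rad/s (converted from 3253 rpm).
The rod makes angle φ with the slider axis where L sinφ = r sinθ; differentiating, L cosφ·φ̇ = r ω cosθ.
L cosφ = √(L² − r² sin²θ) = 0.19333 m.
|ω_rod| = r ω |cosθ| / √(L² − r² sin²θ) = 0.0462·340.7·0.52250/0.19333 = 42.535 rad/s.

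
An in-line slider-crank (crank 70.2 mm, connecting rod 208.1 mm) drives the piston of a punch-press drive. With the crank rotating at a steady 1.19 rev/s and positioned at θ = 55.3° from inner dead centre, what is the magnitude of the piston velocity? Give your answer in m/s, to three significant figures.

ω = 2π·1.19 = 7.477 rad/s
For an in-line slider-crank, x = r cosθ + √(L² − r² sin²θ), so v = −rω sinθ·[1 + r cosθ/√(L² − r² sin²θ)].
With r = 0.0702 m, L = 0.2081 m, θ = 55.3°: √(L² − r² sin²θ) = 0.19994 m.
v = −0.0702·7.477·0.82214·[1 + 0.0702·0.56928/0.19994] = -0.51779 m/s.
|v| = 0.51779 m/s.

0.518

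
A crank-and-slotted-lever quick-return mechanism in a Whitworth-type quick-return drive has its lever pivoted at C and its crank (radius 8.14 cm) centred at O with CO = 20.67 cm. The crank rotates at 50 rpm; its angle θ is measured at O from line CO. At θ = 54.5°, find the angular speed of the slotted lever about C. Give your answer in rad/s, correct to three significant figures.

ω = 5.236 rad/s (from 50 rpm).
Crank pin A relative to C: A = (d + r cosθ, r sinθ); lever angle φ = atan2(r sinθ, d + r cosθ).
Differentiating tanφ: φ̇ = rω(d cosθ + r)/(d² + r² + 2dr cosθ).
d² + r² + 2dr cosθ = |CA|² = 0.0688919 m²;  d cosθ + r = +0.20143 m.
|ω_lever| = |0.0814·5.236·+0.20143| / 0.0688919 = 1.2462 rad/s.

1.25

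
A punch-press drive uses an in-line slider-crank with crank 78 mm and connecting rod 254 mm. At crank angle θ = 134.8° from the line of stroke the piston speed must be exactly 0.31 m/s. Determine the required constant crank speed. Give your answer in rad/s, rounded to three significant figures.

For an in-line slider-crank, |v_piston| = rω|sinθ|·[1 + r cosθ/√(L² − r² sin²θ)].
With r = 0.078 m, L = 0.254 m, θ = 134.8°: the bracketed kinematic factor |dx/dθ| = 0.043076 m.
ω = v/|dx/dθ| = 0.31/0.043076 = 7.1967 rad/s.

7.20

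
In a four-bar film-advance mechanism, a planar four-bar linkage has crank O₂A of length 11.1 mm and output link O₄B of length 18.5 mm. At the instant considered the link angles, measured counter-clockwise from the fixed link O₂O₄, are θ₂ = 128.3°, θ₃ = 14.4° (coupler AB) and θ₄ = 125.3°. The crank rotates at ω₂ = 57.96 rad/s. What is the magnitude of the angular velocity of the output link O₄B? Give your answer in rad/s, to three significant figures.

ω₂ = 57.96 rad/s
Differentiating the loop-closure r₂e^{iθ₂}+r₃e^{iθ₃}=r₁+r₄e^{iθ₄} gives r₂ω₂e^{iθ₂}+r₃ω₃e^{iθ₃}=r₄ω₄e^{iθ₄}.
Eliminating the other unknown: ω₄ = r₂ω₂ sin(θ₂−θ₃) / [r₄ sin(θ₄−θ₃)].
Numerator sine = +0.91425; denominator sine = +0.93420.
Result = 0.0111·57.96·(+0.91425) / (0.0185·(+0.93420)) = +34.033 rad/s; magnitude 34.033 rad/s.

34.0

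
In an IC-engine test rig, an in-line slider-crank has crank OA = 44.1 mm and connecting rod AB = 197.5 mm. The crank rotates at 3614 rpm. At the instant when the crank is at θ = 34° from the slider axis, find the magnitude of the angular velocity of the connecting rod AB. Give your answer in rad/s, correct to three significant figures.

70.6

ω = 378.5 rad/s (converted from 3614 rpm).
The rod makes angle φ with the slider axis where L sinφ = r sinθ; differentiating, L cosφ·φ̇ = r ω cosθ.
L cosφ = √(L² − r² sin²θ) = 0.19595 m.
|ω_rod| = r ω |cosθ| / √(L² − r² sin²θ) = 0.0441·378.5·0.82904/0.19595 = 70.611 rad/s.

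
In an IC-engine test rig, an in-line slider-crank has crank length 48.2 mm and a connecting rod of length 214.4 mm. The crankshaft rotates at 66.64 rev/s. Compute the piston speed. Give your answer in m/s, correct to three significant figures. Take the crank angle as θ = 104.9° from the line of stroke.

18.3

ω = 2π·66.6 = 418.7 rad/s
For an in-line slider-crank, x = r cosθ + √(L² − r² sin²θ), so v = −rω sinθ·[1 + r cosθ/√(L² − r² sin²θ)].
With r = 0.0482 m, L = 0.2144 m, θ = 104.9°: √(L² − r² sin²θ) = 0.20928 m.
v = −0.0482·418.7·0.96638·[1 + 0.0482·-0.25713/0.20928] = -18.348 m/s.
|v| = 18.348 m/s.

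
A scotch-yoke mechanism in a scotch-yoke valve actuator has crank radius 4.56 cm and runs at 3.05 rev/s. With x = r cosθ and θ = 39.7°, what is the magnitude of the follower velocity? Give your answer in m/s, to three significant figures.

0.558

ω = 19.16 rad/s (from 3.05 rev/s).
x = r cosθ ⇒ ẋ = −rω sinθ.
|v| = rω|sinθ| = 0.0456·19.16·|sin 39.7°| = 0.5582 m/s.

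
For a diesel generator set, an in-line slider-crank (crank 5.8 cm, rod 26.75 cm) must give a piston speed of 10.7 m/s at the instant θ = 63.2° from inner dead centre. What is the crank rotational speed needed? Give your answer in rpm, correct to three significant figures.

1790

For an in-line slider-crank, |v_piston| = rω|sinθ|·[1 + r cosθ/√(L² − r² sin²θ)].
With r = 0.058 m, L = 0.2675 m, θ = 63.2°: the bracketed kinematic factor |dx/dθ| = 0.056929 m.
ω = v/|dx/dθ| = 10.7/0.056929 = 187.95 rad/s.
N = 60ω/(2π) = 1794.8 rpm.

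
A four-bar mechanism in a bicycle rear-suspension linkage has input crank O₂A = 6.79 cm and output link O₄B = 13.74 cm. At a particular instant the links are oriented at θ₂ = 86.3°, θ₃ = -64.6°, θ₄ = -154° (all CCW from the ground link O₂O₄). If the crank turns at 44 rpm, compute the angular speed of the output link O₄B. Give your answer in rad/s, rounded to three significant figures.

ω₂ = 4.608 rad/s (from 44 rpm).
Differentiating the loop-closure r₂e^{iθ₂}+r₃e^{iθ₃}=r₁+r₄e^{iθ₄} gives r₂ω₂e^{iθ₂}+r₃ω₃e^{iθ₃}=r₄ω₄e^{iθ₄}.
Eliminating the other unknown: ω₄ = r₂ω₂ sin(θ₂−θ₃) / [r₄ sin(θ₄−θ₃)].
Numerator sine = +0.48634; denominator sine = -0.99995.
Result = 0.0679·4.608·(+0.48634) / (0.1374·(-0.99995)) = -1.1074 rad/s; magnitude 1.1074 rad/s.

1.11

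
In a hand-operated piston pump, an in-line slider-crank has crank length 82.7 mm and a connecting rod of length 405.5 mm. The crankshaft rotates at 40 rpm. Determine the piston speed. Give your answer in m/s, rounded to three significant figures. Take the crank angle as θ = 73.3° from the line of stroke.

0.352

ω = 2π·40/60 = 4.189 rad/s
For an in-line slider-crank, x = r cosθ + √(L² − r² sin²θ), so v = −rω sinθ·[1 + r cosθ/√(L² − r² sin²θ)].
With r = 0.0827 m, L = 0.4055 m, θ = 73.3°: √(L² − r² sin²θ) = 0.39769 m.
v = −0.0827·4.189·0.95782·[1 + 0.0827·0.28736/0.39769] = -0.35163 m/s.
|v| = 0.35163 m/s.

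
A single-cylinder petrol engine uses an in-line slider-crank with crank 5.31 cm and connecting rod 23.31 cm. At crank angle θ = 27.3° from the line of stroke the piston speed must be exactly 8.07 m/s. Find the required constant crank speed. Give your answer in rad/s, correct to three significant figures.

275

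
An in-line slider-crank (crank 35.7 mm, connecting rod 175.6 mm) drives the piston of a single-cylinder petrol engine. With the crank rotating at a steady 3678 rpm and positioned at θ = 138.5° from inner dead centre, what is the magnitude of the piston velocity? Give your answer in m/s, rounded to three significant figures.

ω = 2π·3678/60 = 385.2 rad/s
For an in-line slider-crank, x = r cosθ + √(L² − r² sin²θ), so v = −rω sinθ·[1 + r cosθ/√(L² − r² sin²θ)].
With r = 0.0357 m, L = 0.1756 m, θ = 138.5°: √(L² − r² sin²θ) = 0.174 m.
v = −0.0357·385.2·0.66262·[1 + 0.0357·-0.74896/0.174] = -7.7111 m/s.
|v| = 7.7111 m/s.

7.71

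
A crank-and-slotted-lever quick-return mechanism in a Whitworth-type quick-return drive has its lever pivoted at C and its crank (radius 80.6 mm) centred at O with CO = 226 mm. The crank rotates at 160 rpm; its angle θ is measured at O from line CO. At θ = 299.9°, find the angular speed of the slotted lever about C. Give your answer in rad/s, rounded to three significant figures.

3.45

ω = 16.76 rad/s (from 160 rpm).
Crank pin A relative to C: A = (d + r cosθ, r sinθ); lever angle φ = atan2(r sinθ, d + r cosθ).
Differentiating tanφ: φ̇ = rω(d cosθ + r)/(d² + r² + 2dr cosθ).
d² + r² + 2dr cosθ = |CA|² = 0.0757329 m²;  d cosθ + r = +0.19326 m.
|ω_lever| = |0.0806·16.76·+0.19326| / 0.0757329 = 3.4462 rad/s.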